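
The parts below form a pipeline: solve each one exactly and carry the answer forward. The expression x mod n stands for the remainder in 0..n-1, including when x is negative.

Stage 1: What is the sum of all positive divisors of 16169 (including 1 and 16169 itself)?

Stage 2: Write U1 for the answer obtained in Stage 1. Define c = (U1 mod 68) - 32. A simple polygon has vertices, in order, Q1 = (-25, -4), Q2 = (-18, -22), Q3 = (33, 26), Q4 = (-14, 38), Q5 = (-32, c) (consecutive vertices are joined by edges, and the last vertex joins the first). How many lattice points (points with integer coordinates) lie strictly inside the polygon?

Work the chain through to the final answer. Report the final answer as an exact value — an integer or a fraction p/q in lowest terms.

Stage 1: 16169 = 19 * 23 * 37; sigma = (1 + 19) * (1 + 23) * (1 + 37) = 20 * 24 * 38 = 18240; answer 18240
Stage 2: U1 = 18240; c = -16; cross terms: (-25*-22 - -18*-4)=478, (-18*26 - 33*-22)=258, (33*38 - -14*26)=1618, (-14*-16 - -32*38)=1440, (-32*-4 - -25*-16)=-272; twice the area = |3522| = 3522; area = 1761; boundary points = 1 + 3 + 1 + 18 + 1 = 24; strictly interior points = area - boundary/2 + 1 = 1750; answer 1750

1750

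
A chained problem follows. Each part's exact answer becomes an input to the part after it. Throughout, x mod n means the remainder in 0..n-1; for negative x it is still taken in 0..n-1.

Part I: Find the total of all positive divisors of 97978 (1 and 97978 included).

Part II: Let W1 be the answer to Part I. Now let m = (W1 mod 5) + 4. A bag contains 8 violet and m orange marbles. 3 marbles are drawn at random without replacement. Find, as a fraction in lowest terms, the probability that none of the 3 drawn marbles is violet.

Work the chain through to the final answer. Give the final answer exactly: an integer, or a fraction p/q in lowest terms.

Part I: 97978 = 2 * 48989; sigma = (1 + 2) * (1 + 48989) = 3 * 48990 = 146970; answer 146970
Part II: W1 = 146970; m = 4; total draws C(12,3) = 220; favorable C(4,3) = 4; P = 1/55; answer 1/55

1/55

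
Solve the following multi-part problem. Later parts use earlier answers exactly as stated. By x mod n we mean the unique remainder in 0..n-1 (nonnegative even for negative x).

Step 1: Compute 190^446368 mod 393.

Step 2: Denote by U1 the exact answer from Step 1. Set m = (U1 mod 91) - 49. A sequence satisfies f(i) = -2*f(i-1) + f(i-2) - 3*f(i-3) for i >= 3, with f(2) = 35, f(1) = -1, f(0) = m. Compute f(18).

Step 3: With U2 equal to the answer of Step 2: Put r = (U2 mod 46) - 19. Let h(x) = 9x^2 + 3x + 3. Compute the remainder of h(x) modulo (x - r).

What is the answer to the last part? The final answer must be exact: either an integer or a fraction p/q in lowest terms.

Step 1: squarings mod 393: 190^1=190, 190^2=337, 190^4=385, 190^8=64, 190^16=166, 190^32=46, 190^64=151, 190^128=7, 190^256=49, 190^512=43, 190^1024=277, 190^2048=94, 190^4096=190, 190^8192=337, 190^16384=385, 190^32768=64, 190^65536=166, 190^131072=46, 190^262144=151; 190^446368 = 190^32 * 190^128 * 190^256 * 190^512 * 190^1024 * 190^2048 * 190^16384 * 190^32768 * 190^131072 * 190^262144 = 184 (mod 393); answer 184
Step 2: U1 = 184; m = -47; f(3) = -2*(35) + 1*(-1) - 3*(-47) = 70; iterating: f(3)=70, f(4)=-102, f(5)=169, f(6)=-650, f(7)=1775, f(8)=-4707, f(9)=13139, f(10)=-36310, f(11)=99880, f(12)=-275487, f(13)=759784, f(14)=-2094695, f(15)=5775635, f(16)=-15925317, f(17)=43910354, f(18)=-121072930; answer -121072930
Step 3: U2 = -121072930; r = 17; remainder = value at the root: 9*(17)^2 + 3*(17)^1 + 3 = (2601) + (51) + (3) = 2655; answer 2655

2655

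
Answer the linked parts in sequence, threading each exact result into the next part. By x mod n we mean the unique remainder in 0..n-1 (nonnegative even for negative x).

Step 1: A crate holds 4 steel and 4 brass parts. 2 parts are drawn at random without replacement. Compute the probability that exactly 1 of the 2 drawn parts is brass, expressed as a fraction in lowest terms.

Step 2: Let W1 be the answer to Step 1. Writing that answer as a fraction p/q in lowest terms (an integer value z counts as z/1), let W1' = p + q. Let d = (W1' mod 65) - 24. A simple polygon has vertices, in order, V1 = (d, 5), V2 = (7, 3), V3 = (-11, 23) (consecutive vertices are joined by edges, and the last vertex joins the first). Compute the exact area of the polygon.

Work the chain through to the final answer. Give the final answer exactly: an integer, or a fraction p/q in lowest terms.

182

Step 1: total draws C(8,2) = 28; favorable C(4,1)*C(4,1) = 16; P = 4/7; answer 4/7
Step 2: W1 = 4/7; threaded value p + q = 11; d = -13; cross terms: (-13*3 - 7*5)=-74, (7*23 - -11*3)=194, (-11*5 - -13*23)=244; twice the area = |364| = 364; area = 182; answer 182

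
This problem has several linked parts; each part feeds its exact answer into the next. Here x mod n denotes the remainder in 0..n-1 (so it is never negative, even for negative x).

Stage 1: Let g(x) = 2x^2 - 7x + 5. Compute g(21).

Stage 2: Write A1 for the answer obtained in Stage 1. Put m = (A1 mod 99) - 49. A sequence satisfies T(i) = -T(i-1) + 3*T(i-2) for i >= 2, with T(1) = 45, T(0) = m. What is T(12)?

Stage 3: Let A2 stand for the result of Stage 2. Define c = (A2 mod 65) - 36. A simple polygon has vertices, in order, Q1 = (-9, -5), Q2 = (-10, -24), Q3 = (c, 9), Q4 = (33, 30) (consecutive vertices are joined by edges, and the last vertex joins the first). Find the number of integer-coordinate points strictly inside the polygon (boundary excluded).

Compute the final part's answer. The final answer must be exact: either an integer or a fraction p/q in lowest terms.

Stage 1: 2*(21)^2 - 7*(21)^1 + 5 = (882) + (-147) + (5) = 740; answer 740
Stage 2: A1 = 740; m = -2; T(2) = -1*(45) + 3*(-2) = -51; iterating: T(2)=-51, T(3)=186, T(4)=-339, T(5)=897, T(6)=-1914, T(7)=4605, T(8)=-10347, T(9)=24162, T(10)=-55203, T(11)=127689, T(12)=-293298; answer -293298
Stage 3: A2 = -293298; c = 11; cross terms: (-9*-24 - -10*-5)=166, (-10*9 - 11*-24)=174, (11*30 - 33*9)=33, (33*-5 - -9*30)=105; twice the area = |478| = 478; area = 239; boundary points = 1 + 3 + 1 + 7 = 12; strictly interior points = area - boundary/2 + 1 = 234; answer 234

234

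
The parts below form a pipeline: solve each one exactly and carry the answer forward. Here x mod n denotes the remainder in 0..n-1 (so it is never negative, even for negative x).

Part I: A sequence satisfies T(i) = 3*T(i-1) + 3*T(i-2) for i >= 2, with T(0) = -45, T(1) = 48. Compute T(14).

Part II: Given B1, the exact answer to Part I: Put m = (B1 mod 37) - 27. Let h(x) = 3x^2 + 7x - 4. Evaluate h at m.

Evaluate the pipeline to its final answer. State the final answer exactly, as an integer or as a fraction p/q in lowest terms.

16

Part I: T(2) = 3*(48) + 3*(-45) = 9; iterating: T(2)=9, T(3)=171, T(4)=540, T(5)=2133, T(6)=8019, T(7)=30456, T(8)=115425, T(9)=437643, T(10)=1659204, T(11)=6290541, T(12)=23849235, T(13)=90419328, T(14)=342805689; answer 342805689
Part II: B1 = 342805689; m = -4; 3*(-4)^2 + 7*(-4)^1 - 4 = (48) + (-28) + (-4) = 16; answer 16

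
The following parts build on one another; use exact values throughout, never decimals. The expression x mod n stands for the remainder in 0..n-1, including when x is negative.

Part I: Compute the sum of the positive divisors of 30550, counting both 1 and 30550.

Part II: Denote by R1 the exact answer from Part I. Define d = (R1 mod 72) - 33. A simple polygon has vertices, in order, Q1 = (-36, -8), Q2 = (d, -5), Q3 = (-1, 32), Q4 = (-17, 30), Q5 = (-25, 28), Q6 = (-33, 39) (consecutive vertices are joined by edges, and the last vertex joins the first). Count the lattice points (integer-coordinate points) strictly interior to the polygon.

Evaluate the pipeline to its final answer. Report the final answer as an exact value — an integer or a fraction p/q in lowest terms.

Part I: 30550 = 2 * 5^2 * 13 * 47; sigma = (1 + 2) * (1 + 5 + 25) * (1 + 13) * (1 + 47) = 3 * 31 * 14 * 48 = 62496; answer 62496
Part II: R1 = 62496; d = -33; cross terms: (-36*-5 - -33*-8)=-84, (-33*32 - -1*-5)=-1061, (-1*30 - -17*32)=514, (-17*28 - -25*30)=274, (-25*39 - -33*28)=-51, (-33*-8 - -36*39)=1668; twice the area = |1260| = 1260; area = 630; boundary points = 3 + 1 + 2 + 2 + 1 + 1 = 10; strictly interior points = area - boundary/2 + 1 = 626; answer 626

626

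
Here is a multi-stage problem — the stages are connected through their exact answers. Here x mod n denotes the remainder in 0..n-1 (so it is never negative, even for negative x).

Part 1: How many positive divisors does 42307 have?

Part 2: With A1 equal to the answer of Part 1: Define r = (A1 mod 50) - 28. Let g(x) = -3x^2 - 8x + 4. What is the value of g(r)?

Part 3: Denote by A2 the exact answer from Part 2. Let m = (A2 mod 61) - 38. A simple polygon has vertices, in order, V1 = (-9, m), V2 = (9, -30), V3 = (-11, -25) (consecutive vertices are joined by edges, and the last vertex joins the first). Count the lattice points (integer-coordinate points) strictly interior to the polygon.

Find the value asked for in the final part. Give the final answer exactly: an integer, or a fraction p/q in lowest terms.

Part 1: 42307 is prime, so its only divisors are 1 and 42307; count = 2; answer 2
Part 2: A1 = 2; r = -26; -3*(-26)^2 - 8*(-26)^1 + 4 = (-2028) + (208) + (4) = -1816; answer -1816
Part 3: A2 = -1816; m = -24; cross terms: (-9*-30 - 9*-24)=486, (9*-25 - -11*-30)=-555, (-11*-24 - -9*-25)=39; twice the area = |-30| = 30; area = 15; boundary points = 6 + 5 + 1 = 12; strictly interior points = area - boundary/2 + 1 = 10; answer 10

10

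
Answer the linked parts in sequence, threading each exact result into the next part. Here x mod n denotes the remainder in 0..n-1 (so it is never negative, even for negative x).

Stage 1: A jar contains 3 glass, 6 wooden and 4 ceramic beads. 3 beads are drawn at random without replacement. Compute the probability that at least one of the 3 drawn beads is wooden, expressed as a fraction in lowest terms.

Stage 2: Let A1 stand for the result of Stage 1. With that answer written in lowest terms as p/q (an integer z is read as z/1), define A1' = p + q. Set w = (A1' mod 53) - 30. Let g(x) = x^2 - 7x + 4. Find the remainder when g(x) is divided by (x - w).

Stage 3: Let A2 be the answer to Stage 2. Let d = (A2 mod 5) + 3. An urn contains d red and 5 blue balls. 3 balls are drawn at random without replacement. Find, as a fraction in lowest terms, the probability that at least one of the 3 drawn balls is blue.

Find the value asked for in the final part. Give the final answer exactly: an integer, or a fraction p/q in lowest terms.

Stage 1: total draws C(13,3) = 286; complement C(7,3) = 35; favorable 286 - 35 = 251; P = 251/286; answer 251/286
Stage 2: A1 = 251/286; threaded value p + q = 537; w = -23; remainder = value at the root: 1*(-23)^2 - 7*(-23)^1 + 4 = (529) + (161) + (4) = 694; answer 694
Stage 3: A2 = 694; d = 7; total draws C(12,3) = 220; complement C(7,3) = 35; favorable 220 - 35 = 185; P = 37/44; answer 37/44

37/44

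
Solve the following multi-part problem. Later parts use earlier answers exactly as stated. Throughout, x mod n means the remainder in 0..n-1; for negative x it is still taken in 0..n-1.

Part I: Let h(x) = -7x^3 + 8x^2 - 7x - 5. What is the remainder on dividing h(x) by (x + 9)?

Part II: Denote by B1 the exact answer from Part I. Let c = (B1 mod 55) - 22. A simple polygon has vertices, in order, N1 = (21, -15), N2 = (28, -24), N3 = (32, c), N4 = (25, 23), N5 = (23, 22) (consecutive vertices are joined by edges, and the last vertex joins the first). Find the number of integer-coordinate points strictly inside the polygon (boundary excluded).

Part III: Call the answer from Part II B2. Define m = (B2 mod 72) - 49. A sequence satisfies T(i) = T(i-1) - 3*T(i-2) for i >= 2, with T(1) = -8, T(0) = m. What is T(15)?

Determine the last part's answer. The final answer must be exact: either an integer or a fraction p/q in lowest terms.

-21929

Part I: remainder = value at the root: -7*(-9)^3 + 8*(-9)^2 - 7*(-9)^1 - 5 = (5103) + (648) + (63) + (-5) = 5809; answer 5809
Part II: B1 = 5809; c = 12; cross terms: (21*-24 - 28*-15)=-84, (28*12 - 32*-24)=1104, (32*23 - 25*12)=436, (25*22 - 23*23)=21, (23*-15 - 21*22)=-807; twice the area = |670| = 670; area = 335; boundary points = 1 + 4 + 1 + 1 + 1 = 8; strictly interior points = area - boundary/2 + 1 = 332; answer 332
Part III: B2 = 332; m = -5; T(2) = 1*(-8) - 3*(-5) = 7; iterating: T(2)=7, T(3)=31, T(4)=10, T(5)=-83, T(6)=-113, T(7)=136, T(8)=475, T(9)=67, T(10)=-1358, T(11)=-1559, T(12)=2515, T(13)=7192, T(14)=-353, T(15)=-21929; answer -21929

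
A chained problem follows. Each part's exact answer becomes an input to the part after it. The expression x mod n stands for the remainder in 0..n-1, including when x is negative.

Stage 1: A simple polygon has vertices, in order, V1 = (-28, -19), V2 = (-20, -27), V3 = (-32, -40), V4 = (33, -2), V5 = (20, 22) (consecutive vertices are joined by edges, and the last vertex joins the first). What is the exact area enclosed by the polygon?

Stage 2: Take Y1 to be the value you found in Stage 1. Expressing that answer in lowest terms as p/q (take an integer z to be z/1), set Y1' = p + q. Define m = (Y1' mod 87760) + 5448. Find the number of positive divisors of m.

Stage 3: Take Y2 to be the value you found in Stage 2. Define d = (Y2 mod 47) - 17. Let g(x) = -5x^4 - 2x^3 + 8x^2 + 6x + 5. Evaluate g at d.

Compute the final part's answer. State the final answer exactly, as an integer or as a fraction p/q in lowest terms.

4

Stage 1: cross terms: (-28*-27 - -20*-19)=376, (-20*-40 - -32*-27)=-64, (-32*-2 - 33*-40)=1384, (33*22 - 20*-2)=766, (20*-19 - -28*22)=236; twice the area = |2698| = 2698; area = 1349; answer 1349
Stage 2: Y1 = 1349; threaded value p + q = 1350; m = 6798; 6798 = 2 * 3 * 11 * 103; number of divisors = (1+1) * (1+1) * (1+1) * (1+1) = 16; answer 16
Stage 3: Y2 = 16; d = -1; -5*(-1)^4 - 2*(-1)^3 + 8*(-1)^2 + 6*(-1)^1 + 5 = (-5) + (2) + (8) + (-6) + (5) = 4; answer 4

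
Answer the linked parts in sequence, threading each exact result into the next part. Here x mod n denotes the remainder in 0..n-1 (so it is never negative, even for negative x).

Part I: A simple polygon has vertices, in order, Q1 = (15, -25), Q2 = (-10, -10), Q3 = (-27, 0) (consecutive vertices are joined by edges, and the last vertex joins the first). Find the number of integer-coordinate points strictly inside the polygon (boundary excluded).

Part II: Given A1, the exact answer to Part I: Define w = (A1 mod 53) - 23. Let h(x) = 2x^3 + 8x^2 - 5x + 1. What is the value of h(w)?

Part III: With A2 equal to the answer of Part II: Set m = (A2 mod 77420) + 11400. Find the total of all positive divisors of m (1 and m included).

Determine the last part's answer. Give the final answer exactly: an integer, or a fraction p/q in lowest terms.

Part I: cross terms: (15*-10 - -10*-25)=-400, (-10*0 - -27*-10)=-270, (-27*-25 - 15*0)=675; twice the area = |5| = 5; area = 5/2; boundary points = 5 + 1 + 1 = 7; strictly interior points = area - boundary/2 + 1 = 0; answer 0
Part II: A1 = 0; w = -23; 2*(-23)^3 + 8*(-23)^2 - 5*(-23)^1 + 1 = (-24334) + (4232) + (115) + (1) = -19986; answer -19986
Part III: A2 = -19986; m = 68834; 68834 = 2 * 127 * 271; sigma = (1 + 2) * (1 + 127) * (1 + 271) = 3 * 128 * 272 = 104448; answer 104448

104448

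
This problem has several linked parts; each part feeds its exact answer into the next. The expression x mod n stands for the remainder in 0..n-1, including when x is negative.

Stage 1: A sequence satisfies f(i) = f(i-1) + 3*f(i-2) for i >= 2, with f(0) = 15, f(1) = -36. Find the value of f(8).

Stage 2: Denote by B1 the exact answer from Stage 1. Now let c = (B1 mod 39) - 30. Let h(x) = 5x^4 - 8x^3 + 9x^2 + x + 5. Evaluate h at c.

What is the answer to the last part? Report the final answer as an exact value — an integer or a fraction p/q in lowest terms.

8531

Stage 1: f(2) = 1*(-36) + 3*(15) = 9; iterating: f(2)=9, f(3)=-99, f(4)=-72, f(5)=-369, f(6)=-585, f(7)=-1692, f(8)=-3447; answer -3447
Stage 2: B1 = -3447; c = -6; 5*(-6)^4 - 8*(-6)^3 + 9*(-6)^2 + 1*(-6)^1 + 5 = (6480) + (1728) + (324) + (-6) + (5) = 8531; answer 8531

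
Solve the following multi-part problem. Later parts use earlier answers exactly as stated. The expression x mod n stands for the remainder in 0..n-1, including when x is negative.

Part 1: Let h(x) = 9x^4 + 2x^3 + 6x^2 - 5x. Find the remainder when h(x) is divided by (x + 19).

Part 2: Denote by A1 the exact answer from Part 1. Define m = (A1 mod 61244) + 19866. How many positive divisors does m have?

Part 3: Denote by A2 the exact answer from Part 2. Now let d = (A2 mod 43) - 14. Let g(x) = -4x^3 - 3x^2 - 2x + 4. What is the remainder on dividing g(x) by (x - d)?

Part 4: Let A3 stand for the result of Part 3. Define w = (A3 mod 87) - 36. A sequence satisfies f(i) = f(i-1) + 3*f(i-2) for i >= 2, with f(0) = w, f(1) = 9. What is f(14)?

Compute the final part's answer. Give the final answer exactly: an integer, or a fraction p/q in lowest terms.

1999281

Part 1: remainder = value at the root: 9*(-19)^4 + 2*(-19)^3 + 6*(-19)^2 - 5*(-19)^1 = (1172889) + (-13718) + (2166) + (95) = 1161432; answer 1161432
Part 2: A1 = 1161432; m = 78906; 78906 = 2 * 3 * 13151; number of divisors = (1+1) * (1+1) * (1+1) = 8; answer 8
Part 3: A2 = 8; d = -6; remainder = value at the root: -4*(-6)^3 - 3*(-6)^2 - 2*(-6)^1 + 4 = (864) + (-108) + (12) + (4) = 772; answer 772
Part 4: A3 = 772; w = 40; f(2) = 1*(9) + 3*(40) = 129; iterating: f(2)=129, f(3)=156, f(4)=543, f(5)=1011, f(6)=2640, f(7)=5673, f(8)=13593, f(9)=30612, f(10)=71391, f(11)=163227, f(12)=377400, f(13)=867081, f(14)=1999281; answer 1999281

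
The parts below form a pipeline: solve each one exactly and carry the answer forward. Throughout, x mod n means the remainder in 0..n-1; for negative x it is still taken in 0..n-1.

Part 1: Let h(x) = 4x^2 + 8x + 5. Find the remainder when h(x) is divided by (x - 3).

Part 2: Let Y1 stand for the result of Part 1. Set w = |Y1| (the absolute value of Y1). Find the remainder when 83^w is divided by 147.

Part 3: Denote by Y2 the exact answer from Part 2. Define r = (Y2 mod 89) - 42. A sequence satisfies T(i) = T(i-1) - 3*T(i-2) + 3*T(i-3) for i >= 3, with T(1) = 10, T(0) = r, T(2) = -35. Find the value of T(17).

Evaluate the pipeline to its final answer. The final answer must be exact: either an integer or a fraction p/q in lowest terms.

231250

Part 1: remainder = value at the root: 4*(3)^2 + 8*(3)^1 + 5 = (36) + (24) + (5) = 65; answer 65
Part 2: Y1 = 65; w = 65; squarings mod 147: 83^1=83, 83^2=127, 83^4=106, 83^8=64, 83^16=127, 83^32=106, 83^64=64; 83^65 = 83^1 * 83^64 = 20 (mod 147); answer 20
Part 3: Y2 = 20; r = -22; T(3) = 1*(-35) - 3*(10) + 3*(-22) = -131; iterating: T(3)=-131, T(4)=4, T(5)=292, T(6)=-113, T(7)=-977, T(8)=238, T(9)=2830, T(10)=-815, T(11)=-8591, T(12)=2344, T(13)=25672, T(14)=-7133, T(15)=-77117, T(16)=21298, T(17)=231250; answer 231250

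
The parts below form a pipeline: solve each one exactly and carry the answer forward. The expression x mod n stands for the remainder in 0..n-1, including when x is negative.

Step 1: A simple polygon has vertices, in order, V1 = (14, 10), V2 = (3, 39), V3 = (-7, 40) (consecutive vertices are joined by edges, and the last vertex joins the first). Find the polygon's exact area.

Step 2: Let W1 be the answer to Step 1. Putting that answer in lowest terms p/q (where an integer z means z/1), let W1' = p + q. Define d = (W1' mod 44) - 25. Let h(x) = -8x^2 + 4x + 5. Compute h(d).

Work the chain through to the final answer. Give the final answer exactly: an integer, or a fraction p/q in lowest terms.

-539

Step 1: cross terms: (14*39 - 3*10)=516, (3*40 - -7*39)=393, (-7*10 - 14*40)=-630; twice the area = |279| = 279; area = 279/2; answer 279/2
Step 2: W1 = 279/2; threaded value p + q = 281; d = -8; -8*(-8)^2 + 4*(-8)^1 + 5 = (-512) + (-32) + (5) = -539; answer -539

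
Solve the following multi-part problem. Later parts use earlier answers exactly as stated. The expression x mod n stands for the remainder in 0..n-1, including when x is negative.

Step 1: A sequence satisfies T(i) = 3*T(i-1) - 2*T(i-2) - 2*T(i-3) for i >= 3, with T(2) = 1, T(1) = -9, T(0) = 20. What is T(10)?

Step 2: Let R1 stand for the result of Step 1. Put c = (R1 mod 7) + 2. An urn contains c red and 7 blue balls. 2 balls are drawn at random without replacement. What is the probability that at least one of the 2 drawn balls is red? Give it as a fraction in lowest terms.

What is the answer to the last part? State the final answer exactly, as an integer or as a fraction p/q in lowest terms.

Step 1: T(3) = 3*(1) - 2*(-9) - 2*(20) = -19; iterating: T(3)=-19, T(4)=-41, T(5)=-87, T(6)=-141, T(7)=-167, T(8)=-45, T(9)=481, T(10)=1867; answer 1867
Step 2: R1 = 1867; c = 7; total draws C(14,2) = 91; complement C(7,2) = 21; favorable 91 - 21 = 70; P = 10/13; answer 10/13

10/13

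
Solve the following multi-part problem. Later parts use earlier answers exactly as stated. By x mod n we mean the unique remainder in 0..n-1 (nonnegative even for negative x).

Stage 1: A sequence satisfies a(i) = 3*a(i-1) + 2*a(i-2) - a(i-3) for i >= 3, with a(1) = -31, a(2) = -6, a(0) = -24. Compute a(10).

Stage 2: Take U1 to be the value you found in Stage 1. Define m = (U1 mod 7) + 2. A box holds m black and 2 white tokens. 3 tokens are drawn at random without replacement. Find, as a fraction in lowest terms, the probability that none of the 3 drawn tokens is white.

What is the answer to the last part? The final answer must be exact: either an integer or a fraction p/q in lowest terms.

Stage 1: a(3) = 3*(-6) + 2*(-31) - 1*(-24) = -56; iterating: a(3)=-56, a(4)=-149, a(5)=-553, a(6)=-1901, a(7)=-6660, a(8)=-23229, a(9)=-81106, a(10)=-283116; answer -283116
Stage 2: U1 = -283116; m = 8; total draws C(10,3) = 120; favorable C(8,3) = 56; P = 7/15; answer 7/15

7/15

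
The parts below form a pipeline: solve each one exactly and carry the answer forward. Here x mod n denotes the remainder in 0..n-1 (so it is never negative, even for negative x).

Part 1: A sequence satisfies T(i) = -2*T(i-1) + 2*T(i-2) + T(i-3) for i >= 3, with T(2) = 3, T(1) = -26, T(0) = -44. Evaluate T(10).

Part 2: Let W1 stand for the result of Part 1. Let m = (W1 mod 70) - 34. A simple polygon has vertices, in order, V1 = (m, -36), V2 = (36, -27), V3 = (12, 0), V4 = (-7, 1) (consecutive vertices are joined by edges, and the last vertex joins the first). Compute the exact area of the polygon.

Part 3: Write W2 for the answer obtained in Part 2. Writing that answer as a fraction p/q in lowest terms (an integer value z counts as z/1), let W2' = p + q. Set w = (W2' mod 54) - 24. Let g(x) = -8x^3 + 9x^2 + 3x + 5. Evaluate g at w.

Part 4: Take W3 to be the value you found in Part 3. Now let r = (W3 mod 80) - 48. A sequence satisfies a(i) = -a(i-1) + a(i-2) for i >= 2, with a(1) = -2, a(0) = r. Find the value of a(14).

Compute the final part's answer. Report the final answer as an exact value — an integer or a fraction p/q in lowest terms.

-4605

Part 1: T(3) = -2*(3) + 2*(-26) + 1*(-44) = -102; iterating: T(3)=-102, T(4)=184, T(5)=-569, T(6)=1404, T(7)=-3762, T(8)=9763, T(9)=-25646, T(10)=67056; answer 67056
Part 2: W1 = 67056; m = 32; cross terms: (32*-27 - 36*-36)=432, (36*0 - 12*-27)=324, (12*1 - -7*0)=12, (-7*-36 - 32*1)=220; twice the area = |988| = 988; area = 494; answer 494
Part 3: W2 = 494; threaded value p + q = 495; w = -15; -8*(-15)^3 + 9*(-15)^2 + 3*(-15)^1 + 5 = (27000) + (2025) + (-45) + (5) = 28985; answer 28985
Part 4: W3 = 28985; r = -23; a(2) = -1*(-2) + 1*(-23) = -21; iterating: a(2)=-21, a(3)=19, a(4)=-40, a(5)=59, a(6)=-99, a(7)=158, a(8)=-257, a(9)=415, a(10)=-672, a(11)=1087, a(12)=-1759, a(13)=2846, a(14)=-4605; answer -4605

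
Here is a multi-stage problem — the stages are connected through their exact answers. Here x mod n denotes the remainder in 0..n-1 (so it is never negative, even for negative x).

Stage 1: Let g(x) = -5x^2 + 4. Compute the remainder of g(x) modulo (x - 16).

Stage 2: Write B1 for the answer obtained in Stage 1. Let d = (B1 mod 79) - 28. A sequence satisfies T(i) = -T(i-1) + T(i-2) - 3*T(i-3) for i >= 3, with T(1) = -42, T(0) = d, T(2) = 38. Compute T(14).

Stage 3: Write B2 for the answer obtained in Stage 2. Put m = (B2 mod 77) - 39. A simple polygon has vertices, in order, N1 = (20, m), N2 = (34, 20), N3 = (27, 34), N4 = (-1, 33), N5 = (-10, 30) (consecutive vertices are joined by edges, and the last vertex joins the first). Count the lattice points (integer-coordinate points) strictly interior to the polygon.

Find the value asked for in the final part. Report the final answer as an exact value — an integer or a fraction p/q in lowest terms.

Stage 1: remainder = value at the root: -5*(16)^2 + 4 = (-1280) + (4) = -1276; answer -1276
Stage 2: B1 = -1276; d = 39; T(3) = -1*(38) + 1*(-42) - 3*(39) = -197; iterating: T(3)=-197, T(4)=361, T(5)=-672, T(6)=1624, T(7)=-3379, T(8)=7019, T(9)=-15270, T(10)=32426, T(11)=-68753, T(12)=146989, T(13)=-313020, T(14)=666268; answer 666268
Stage 3: B2 = 666268; m = 25; cross terms: (20*20 - 34*25)=-450, (34*34 - 27*20)=616, (27*33 - -1*34)=925, (-1*30 - -10*33)=300, (-10*25 - 20*30)=-850; twice the area = |541| = 541; area = 541/2; boundary points = 1 + 7 + 1 + 3 + 5 = 17; strictly interior points = area - boundary/2 + 1 = 263; answer 263

263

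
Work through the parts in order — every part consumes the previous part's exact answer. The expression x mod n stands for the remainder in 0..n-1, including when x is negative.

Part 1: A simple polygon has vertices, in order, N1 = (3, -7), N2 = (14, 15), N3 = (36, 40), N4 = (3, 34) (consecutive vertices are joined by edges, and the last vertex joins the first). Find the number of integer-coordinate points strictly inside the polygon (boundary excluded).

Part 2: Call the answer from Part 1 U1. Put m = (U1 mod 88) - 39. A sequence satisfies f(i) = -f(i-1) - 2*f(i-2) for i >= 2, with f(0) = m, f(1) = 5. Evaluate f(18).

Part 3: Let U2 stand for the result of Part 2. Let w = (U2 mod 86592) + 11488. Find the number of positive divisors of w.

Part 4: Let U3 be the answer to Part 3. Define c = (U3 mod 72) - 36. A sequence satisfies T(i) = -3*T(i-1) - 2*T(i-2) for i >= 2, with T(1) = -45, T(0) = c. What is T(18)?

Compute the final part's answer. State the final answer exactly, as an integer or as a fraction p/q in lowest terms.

Part 1: cross terms: (3*15 - 14*-7)=143, (14*40 - 36*15)=20, (36*34 - 3*40)=1104, (3*-7 - 3*34)=-123; twice the area = |1144| = 1144; area = 572; boundary points = 11 + 1 + 3 + 41 = 56; strictly interior points = area - boundary/2 + 1 = 545; answer 545
Part 2: U1 = 545; m = -22; f(2) = -1*(5) - 2*(-22) = 39; iterating: f(2)=39, f(3)=-49, f(4)=-29, f(5)=127, f(6)=-69, f(7)=-185, f(8)=323, f(9)=47, f(10)=-693, f(11)=599, f(12)=787, f(13)=-1985, f(14)=411, f(15)=3559, f(16)=-4381, f(17)=-2737, f(18)=11499; answer 11499
Part 3: U2 = 11499; w = 22987; 22987 = 127 * 181; number of divisors = (1+1) * (1+1) = 4; answer 4
Part 4: U3 = 4; c = -32; T(2) = -3*(-45) - 2*(-32) = 199; iterating: T(2)=199, T(3)=-507, T(4)=1123, T(5)=-2355, T(6)=4819, T(7)=-9747, T(8)=19603, T(9)=-39315, T(10)=78739, T(11)=-157587, T(12)=315283, T(13)=-630675, T(14)=1261459, T(15)=-2523027, T(16)=5046163, T(17)=-10092435, T(18)=20184979; answer 20184979

20184979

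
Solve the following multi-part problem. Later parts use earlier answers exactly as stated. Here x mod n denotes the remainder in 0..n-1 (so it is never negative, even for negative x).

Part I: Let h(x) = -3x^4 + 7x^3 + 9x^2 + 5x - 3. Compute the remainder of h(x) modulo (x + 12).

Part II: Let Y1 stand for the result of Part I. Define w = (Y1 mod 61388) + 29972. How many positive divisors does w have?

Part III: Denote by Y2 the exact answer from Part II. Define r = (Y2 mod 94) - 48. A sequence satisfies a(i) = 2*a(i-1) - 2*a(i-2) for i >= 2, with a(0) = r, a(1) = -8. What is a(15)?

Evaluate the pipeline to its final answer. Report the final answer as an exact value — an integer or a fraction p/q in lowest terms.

Part I: remainder = value at the root: -3*(-12)^4 + 7*(-12)^3 + 9*(-12)^2 + 5*(-12)^1 - 3 = (-62208) + (-12096) + (1296) + (-60) + (-3) = -73071; answer -73071
Part II: Y1 = -73071; w = 79677; 79677 = 3^3 * 13 * 227; number of divisors = (3+1) * (1+1) * (1+1) = 16; answer 16
Part III: Y2 = 16; r = -32; a(2) = 2*(-8) - 2*(-32) = 48; iterating: a(2)=48, a(3)=112, a(4)=128, a(5)=32, a(6)=-192, a(7)=-448, a(8)=-512, a(9)=-128, a(10)=768, a(11)=1792, a(12)=2048, a(13)=512, a(14)=-3072, a(15)=-7168; answer -7168

-7168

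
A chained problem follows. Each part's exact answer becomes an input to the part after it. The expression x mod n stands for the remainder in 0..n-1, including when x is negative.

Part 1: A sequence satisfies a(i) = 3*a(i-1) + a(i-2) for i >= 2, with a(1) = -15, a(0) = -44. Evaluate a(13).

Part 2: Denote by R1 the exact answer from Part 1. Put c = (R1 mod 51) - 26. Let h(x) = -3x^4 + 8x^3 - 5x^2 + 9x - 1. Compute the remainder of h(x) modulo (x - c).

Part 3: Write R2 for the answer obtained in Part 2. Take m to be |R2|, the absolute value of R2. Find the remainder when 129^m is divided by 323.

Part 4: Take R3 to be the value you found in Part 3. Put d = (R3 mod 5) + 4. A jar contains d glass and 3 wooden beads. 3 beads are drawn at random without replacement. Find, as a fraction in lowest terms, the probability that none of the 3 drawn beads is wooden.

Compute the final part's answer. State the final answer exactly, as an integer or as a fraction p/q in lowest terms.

5/28

Part 1: a(2) = 3*(-15) + 1*(-44) = -89; iterating: a(2)=-89, a(3)=-282, a(4)=-935, a(5)=-3087, a(6)=-10196, a(7)=-33675, a(8)=-111221, a(9)=-367338, a(10)=-1213235, a(11)=-4007043, a(12)=-13234364, a(13)=-43710135; answer -43710135
Part 2: R1 = -43710135; c = 1; remainder = value at the root: -3*(1)^4 + 8*(1)^3 - 5*(1)^2 + 9*(1)^1 - 1 = (-3) + (8) + (-5) + (9) + (-1) = 8; answer 8
Part 3: R2 = 8; m = 8; squarings mod 323: 129^1=129, 129^2=168, 129^4=123, 129^8=271; 129^8 = 129^8 = 271 (mod 323); answer 271
Part 4: R3 = 271; d = 5; total draws C(8,3) = 56; favorable C(5,3) = 10; P = 5/28; answer 5/28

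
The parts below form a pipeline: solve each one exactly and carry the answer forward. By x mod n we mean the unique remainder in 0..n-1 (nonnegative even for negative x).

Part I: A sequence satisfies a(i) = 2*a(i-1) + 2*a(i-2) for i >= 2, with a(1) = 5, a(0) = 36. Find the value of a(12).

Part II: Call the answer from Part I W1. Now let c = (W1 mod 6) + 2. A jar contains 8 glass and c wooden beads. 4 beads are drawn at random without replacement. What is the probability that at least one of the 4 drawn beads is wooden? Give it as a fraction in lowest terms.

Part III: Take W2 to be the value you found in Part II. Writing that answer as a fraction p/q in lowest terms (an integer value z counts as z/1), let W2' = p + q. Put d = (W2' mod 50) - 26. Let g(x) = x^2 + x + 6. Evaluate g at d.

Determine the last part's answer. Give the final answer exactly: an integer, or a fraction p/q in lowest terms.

426

Part I: a(2) = 2*(5) + 2*(36) = 82; iterating: a(2)=82, a(3)=174, a(4)=512, a(5)=1372, a(6)=3768, a(7)=10280, a(8)=28096, a(9)=76752, a(10)=209696, a(11)=572896, a(12)=1565184; answer 1565184
Part II: W1 = 1565184; c = 2; total draws C(10,4) = 210; complement C(8,4) = 70; favorable 210 - 70 = 140; P = 2/3; answer 2/3
Part III: W2 = 2/3; threaded value p + q = 5; d = -21; 1*(-21)^2 + 1*(-21)^1 + 6 = (441) + (-21) + (6) = 426; answer 426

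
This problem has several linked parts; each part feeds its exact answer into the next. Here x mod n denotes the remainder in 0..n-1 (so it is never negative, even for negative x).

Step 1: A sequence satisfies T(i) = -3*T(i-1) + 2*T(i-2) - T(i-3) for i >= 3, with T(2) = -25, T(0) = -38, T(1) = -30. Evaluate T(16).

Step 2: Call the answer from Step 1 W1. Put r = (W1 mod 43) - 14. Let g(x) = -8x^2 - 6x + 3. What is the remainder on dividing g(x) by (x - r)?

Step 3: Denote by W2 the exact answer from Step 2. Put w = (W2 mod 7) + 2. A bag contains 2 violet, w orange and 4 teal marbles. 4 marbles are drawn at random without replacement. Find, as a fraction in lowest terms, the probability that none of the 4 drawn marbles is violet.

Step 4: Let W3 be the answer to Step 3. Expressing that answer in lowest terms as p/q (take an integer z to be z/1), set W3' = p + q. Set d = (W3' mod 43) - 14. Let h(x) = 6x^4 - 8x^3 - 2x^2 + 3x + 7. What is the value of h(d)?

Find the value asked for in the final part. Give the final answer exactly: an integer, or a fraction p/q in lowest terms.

726396

Step 1: T(3) = -3*(-25) + 2*(-30) - 1*(-38) = 53; iterating: T(3)=53, T(4)=-179, T(5)=668, T(6)=-2415, T(7)=8760, T(8)=-31778, T(9)=115269, T(10)=-418123, T(11)=1516685, T(12)=-5501570, T(13)=19956203, T(14)=-72388434, T(15)=262579278, T(16)=-952470905; answer -952470905
Step 2: W1 = -952470905; r = 22; remainder = value at the root: -8*(22)^2 - 6*(22)^1 + 3 = (-3872) + (-132) + (3) = -4001; answer -4001
Step 3: W2 = -4001; w = 5; total draws C(11,4) = 330; favorable C(9,4) = 126; P = 21/55; answer 21/55
Step 4: W3 = 21/55; threaded value p + q = 76; d = 19; 6*(19)^4 - 8*(19)^3 - 2*(19)^2 + 3*(19)^1 + 7 = (781926) + (-54872) + (-722) + (57) + (7) = 726396; answer 726396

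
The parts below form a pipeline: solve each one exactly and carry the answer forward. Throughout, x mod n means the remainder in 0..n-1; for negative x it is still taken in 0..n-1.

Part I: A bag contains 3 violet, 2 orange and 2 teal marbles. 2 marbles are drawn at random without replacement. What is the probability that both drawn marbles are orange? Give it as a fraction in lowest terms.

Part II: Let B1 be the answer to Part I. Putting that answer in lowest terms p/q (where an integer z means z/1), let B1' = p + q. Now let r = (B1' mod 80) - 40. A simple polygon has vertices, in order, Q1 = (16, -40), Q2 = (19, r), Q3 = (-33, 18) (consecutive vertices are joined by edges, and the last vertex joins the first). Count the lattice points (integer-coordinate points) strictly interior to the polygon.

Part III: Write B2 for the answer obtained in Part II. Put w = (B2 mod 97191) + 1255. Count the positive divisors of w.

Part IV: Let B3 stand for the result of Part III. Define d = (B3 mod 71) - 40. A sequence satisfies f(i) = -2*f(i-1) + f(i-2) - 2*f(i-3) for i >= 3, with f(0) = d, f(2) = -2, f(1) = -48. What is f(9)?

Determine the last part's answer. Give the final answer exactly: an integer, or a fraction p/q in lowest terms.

Part I: total draws C(7,2) = 21; favorable C(2,2) = 1; P = 1/21; answer 1/21
Part II: B1 = 1/21; threaded value p + q = 22; r = -18; cross terms: (16*-18 - 19*-40)=472, (19*18 - -33*-18)=-252, (-33*-40 - 16*18)=1032; twice the area = |1252| = 1252; area = 626; boundary points = 1 + 4 + 1 = 6; strictly interior points = area - boundary/2 + 1 = 624; answer 624
Part III: B2 = 624; w = 1879; 1879 is prime, so its only divisors are 1 and 1879; count = 2; answer 2
Part IV: B3 = 2; d = -38; f(3) = -2*(-2) + 1*(-48) - 2*(-38) = 32; iterating: f(3)=32, f(4)=30, f(5)=-24, f(6)=14, f(7)=-112, f(8)=286, f(9)=-712; answer -712

-712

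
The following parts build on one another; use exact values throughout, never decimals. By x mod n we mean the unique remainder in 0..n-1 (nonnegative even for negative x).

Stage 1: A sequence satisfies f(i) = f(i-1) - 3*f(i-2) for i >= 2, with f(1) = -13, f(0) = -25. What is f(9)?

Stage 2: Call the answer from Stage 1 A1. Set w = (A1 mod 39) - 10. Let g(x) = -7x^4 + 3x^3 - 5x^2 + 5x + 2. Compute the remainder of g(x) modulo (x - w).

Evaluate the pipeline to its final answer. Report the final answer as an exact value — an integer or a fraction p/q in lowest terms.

-1658

Stage 1: f(2) = 1*(-13) - 3*(-25) = 62; iterating: f(2)=62, f(3)=101, f(4)=-85, f(5)=-388, f(6)=-133, f(7)=1031, f(8)=1430, f(9)=-1663; answer -1663
Stage 2: A1 = -1663; w = 4; remainder = value at the root: -7*(4)^4 + 3*(4)^3 - 5*(4)^2 + 5*(4)^1 + 2 = (-1792) + (192) + (-80) + (20) + (2) = -1658; answer -1658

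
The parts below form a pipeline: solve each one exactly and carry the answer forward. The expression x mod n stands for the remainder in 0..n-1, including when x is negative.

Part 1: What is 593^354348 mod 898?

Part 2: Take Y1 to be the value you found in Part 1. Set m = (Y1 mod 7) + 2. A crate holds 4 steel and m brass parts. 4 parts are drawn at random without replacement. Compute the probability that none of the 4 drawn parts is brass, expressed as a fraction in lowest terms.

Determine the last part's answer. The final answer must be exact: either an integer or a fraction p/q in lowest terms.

1/15

Part 1: squarings mod 898: 593^1=593, 593^2=531, 593^4=887, 593^8=121, 593^16=273, 593^32=893, 593^64=25, 593^128=625, 593^256=893, 593^512=25, 593^1024=625, 593^2048=893, 593^4096=25, 593^8192=625, 593^16384=893, 593^32768=25, 593^65536=625, 593^131072=893, 593^262144=25; 593^354348 = 593^4 * 593^8 * 593^32 * 593^2048 * 593^8192 * 593^16384 * 593^65536 * 593^262144 = 805 (mod 898); answer 805
Part 2: Y1 = 805; m = 2; total draws C(6,4) = 15; favorable C(4,4) = 1; P = 1/15; answer 1/15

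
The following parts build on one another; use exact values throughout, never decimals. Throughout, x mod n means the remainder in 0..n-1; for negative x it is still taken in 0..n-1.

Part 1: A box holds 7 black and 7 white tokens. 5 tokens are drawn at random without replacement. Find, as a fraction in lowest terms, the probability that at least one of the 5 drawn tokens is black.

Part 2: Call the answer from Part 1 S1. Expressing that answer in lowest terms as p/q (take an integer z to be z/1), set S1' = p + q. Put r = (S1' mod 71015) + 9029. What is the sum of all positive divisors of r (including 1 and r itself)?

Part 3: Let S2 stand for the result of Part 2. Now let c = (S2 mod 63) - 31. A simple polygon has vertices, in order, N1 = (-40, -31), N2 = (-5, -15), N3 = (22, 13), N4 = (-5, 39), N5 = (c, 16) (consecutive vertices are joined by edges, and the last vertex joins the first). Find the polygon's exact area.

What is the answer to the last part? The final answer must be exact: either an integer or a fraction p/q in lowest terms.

1843/2

Part 1: total draws C(14,5) = 2002; complement C(7,5) = 21; favorable 2002 - 21 = 1981; P = 283/286; answer 283/286
Part 2: S1 = 283/286; threaded value p + q = 569; r = 9598; 9598 = 2 * 4799; sigma = (1 + 2) * (1 + 4799) = 3 * 4800 = 14400; answer 14400
Part 3: S2 = 14400; c = 5; cross terms: (-40*-15 - -5*-31)=445, (-5*13 - 22*-15)=265, (22*39 - -5*13)=923, (-5*16 - 5*39)=-275, (5*-31 - -40*16)=485; twice the area = |1843| = 1843; area = 1843/2; answer 1843/2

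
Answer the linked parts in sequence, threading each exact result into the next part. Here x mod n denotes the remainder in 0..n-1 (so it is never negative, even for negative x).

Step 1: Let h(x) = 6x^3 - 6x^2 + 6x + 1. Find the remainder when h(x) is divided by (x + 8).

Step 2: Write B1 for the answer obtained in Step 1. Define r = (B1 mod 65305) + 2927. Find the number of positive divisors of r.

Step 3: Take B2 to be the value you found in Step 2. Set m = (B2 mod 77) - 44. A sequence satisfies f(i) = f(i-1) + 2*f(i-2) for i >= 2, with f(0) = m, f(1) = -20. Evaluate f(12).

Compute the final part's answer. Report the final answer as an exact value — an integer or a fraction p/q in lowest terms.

-79208

Step 1: remainder = value at the root: 6*(-8)^3 - 6*(-8)^2 + 6*(-8)^1 + 1 = (-3072) + (-384) + (-48) + (1) = -3503; answer -3503
Step 2: B1 = -3503; r = 64729; 64729 = 7^2 * 1321; number of divisors = (2+1) * (1+1) = 6; answer 6
Step 3: B2 = 6; m = -38; f(2) = 1*(-20) + 2*(-38) = -96; iterating: f(2)=-96, f(3)=-136, f(4)=-328, f(5)=-600, f(6)=-1256, f(7)=-2456, f(8)=-4968, f(9)=-9880, f(10)=-19816, f(11)=-39576, f(12)=-79208; answer -79208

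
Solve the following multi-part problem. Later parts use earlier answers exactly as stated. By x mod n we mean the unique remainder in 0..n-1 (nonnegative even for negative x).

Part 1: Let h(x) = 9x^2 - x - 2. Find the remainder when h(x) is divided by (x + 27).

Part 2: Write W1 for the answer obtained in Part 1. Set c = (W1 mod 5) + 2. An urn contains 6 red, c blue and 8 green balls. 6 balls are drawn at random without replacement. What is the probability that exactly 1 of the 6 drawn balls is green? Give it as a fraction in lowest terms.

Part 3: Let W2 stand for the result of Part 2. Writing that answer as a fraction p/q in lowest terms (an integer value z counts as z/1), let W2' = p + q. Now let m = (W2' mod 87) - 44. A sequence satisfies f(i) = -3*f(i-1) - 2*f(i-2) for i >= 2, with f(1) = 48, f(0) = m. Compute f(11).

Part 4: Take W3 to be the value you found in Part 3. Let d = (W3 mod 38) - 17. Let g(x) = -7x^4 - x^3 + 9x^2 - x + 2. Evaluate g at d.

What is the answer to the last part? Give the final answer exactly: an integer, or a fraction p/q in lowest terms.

Part 1: remainder = value at the root: 9*(-27)^2 - 1*(-27)^1 - 2 = (6561) + (27) + (-2) = 6586; answer 6586
Part 2: W1 = 6586; c = 3; total draws C(17,6) = 12376; favorable C(8,1)*C(9,5) = 1008; P = 18/221; answer 18/221
Part 3: W2 = 18/221; threaded value p + q = 239; m = 21; f(2) = -3*(48) - 2*(21) = -186; iterating: f(2)=-186, f(3)=462, f(4)=-1014, f(5)=2118, f(6)=-4326, f(7)=8742, f(8)=-17574, f(9)=35238, f(10)=-70566, f(11)=141222; answer 141222
Part 4: W3 = 141222; d = -3; -7*(-3)^4 - 1*(-3)^3 + 9*(-3)^2 - 1*(-3)^1 + 2 = (-567) + (27) + (81) + (3) + (2) = -454; answer -454

-454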